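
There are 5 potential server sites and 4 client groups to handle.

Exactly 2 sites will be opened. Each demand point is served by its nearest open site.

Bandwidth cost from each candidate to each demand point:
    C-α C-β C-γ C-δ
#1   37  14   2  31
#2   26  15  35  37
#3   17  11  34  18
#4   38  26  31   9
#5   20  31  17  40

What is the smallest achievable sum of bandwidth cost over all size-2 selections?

Open {#1, #3}.
  C-α→#3 17, C-β→#3 11, C-γ→#1 2, C-δ→#3 18  ⇒ total 48.
Compare {#1, #4}: total 62.
Compare {#3, #5}: total 63.
No size-2 selection does better; minimum is 48.

48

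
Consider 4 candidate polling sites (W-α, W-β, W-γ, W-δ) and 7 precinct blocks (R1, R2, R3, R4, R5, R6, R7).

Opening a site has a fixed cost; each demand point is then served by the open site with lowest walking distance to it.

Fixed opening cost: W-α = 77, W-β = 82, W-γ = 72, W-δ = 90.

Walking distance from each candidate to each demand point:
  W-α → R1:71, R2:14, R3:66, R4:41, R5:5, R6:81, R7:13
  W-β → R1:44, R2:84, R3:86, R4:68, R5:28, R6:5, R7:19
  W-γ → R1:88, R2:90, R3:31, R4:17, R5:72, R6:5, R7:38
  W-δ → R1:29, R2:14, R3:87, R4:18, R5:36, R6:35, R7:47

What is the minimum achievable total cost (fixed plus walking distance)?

305

Open {W-α, W-γ}: assign each demand point to its cheapest open site.
  R1→W-α 71, R2→W-α 14, R3→W-γ 31, R4→W-γ 17, R5→W-α 5, R6→W-γ 5, R7→W-α 13
  walking distance 156, fixed 149 → total 305.
Compare {W-γ, W-δ}: walking distance 170 + fixed 162 = 332.
Compare {W-α, W-β}: walking distance 188 + fixed 159 = 347.
Compare {W-α, W-δ}: walking distance 180 + fixed 167 = 347.
All other subsets cost ≥ 332. Minimum total cost: 305.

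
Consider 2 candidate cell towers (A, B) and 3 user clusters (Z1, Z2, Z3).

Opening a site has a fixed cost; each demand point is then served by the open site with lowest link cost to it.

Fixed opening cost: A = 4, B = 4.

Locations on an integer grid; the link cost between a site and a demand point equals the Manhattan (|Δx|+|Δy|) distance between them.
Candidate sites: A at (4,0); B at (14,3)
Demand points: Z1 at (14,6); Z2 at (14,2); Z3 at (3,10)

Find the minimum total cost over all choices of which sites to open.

Open {A, B}: assign each demand point to its cheapest open site.
  Z1→B 3, Z2→B 1, Z3→A 11
  link cost 15, fixed 8 → total 23.
Compare {B}: link cost 22 + fixed 4 = 26.
Compare {A}: link cost 39 + fixed 4 = 43.

23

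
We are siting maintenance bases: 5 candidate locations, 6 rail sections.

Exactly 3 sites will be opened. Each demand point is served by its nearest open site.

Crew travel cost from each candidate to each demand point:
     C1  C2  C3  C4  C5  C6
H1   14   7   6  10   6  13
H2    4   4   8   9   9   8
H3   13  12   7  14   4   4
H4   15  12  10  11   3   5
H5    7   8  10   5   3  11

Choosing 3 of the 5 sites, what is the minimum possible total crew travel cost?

Open {H2, H3, H5}.
  C1→H2 4, C2→H2 4, C3→H3 7, C4→H5 5, C5→H5 3, C6→H3 4  ⇒ total 27.
Compare {H2, H4, H5}: total 29.
Compare {H1, H2, H5}: total 30.
No size-3 selection does better; minimum is 27.

27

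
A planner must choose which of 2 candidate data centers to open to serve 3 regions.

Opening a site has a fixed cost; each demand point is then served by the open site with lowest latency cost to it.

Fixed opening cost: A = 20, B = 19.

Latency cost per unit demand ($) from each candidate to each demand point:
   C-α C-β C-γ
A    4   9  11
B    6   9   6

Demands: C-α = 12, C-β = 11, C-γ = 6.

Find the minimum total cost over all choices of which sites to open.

222

Open {A, B}: assign each demand point to its cheapest open site.
  C-α→A 12×4=48, C-β→A 11×9=99, C-γ→B 6×6=36
  latency cost 183, fixed 39 → total 222.
Compare {B}: latency cost 207 + fixed 19 = 226.
Compare {A}: latency cost 213 + fixed 20 = 233.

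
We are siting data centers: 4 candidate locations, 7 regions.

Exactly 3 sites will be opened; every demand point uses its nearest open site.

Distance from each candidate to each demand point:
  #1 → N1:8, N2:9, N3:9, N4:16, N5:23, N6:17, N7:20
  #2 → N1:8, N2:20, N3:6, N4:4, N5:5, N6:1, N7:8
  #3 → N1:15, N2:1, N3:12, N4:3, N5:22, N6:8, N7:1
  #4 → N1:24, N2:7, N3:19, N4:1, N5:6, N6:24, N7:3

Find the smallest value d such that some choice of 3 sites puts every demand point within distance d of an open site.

Open {#1, #2, #3}.
  Farthest demand point is N1 at distance 8 (to #1); all others are ≤ 8.
With {#1, #2, #4} the worst case is 8.
With {#2, #3, #4} the worst case is 8.
No size-3 selection achieves below 8.

8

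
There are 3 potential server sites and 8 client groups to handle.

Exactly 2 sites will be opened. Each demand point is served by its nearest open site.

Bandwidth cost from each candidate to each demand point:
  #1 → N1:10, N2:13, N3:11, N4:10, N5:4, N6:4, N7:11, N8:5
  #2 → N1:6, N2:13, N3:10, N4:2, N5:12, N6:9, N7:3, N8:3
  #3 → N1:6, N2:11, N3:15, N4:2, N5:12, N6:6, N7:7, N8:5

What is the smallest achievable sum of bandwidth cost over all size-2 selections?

Open {#1, #2}.
  N1→#2 6, N2→#1 13, N3→#2 10, N4→#2 2, N5→#1 4, N6→#1 4, N7→#2 3, N8→#2 3  ⇒ total 45.
Compare {#1, #3}: total 50.
Compare {#2, #3}: total 53.

45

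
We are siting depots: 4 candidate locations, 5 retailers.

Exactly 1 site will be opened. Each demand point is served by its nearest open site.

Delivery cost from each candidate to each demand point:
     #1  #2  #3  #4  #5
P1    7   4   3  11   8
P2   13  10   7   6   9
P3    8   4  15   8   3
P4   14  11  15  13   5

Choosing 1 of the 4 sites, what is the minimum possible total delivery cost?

33

Open {P1}.
  #1→P1 7, #2→P1 4, #3→P1 3, #4→P1 11, #5→P1 8  ⇒ total 33.
Compare {P3}: total 38.
Compare {P2}: total 45.
No size-1 selection does better; minimum is 33.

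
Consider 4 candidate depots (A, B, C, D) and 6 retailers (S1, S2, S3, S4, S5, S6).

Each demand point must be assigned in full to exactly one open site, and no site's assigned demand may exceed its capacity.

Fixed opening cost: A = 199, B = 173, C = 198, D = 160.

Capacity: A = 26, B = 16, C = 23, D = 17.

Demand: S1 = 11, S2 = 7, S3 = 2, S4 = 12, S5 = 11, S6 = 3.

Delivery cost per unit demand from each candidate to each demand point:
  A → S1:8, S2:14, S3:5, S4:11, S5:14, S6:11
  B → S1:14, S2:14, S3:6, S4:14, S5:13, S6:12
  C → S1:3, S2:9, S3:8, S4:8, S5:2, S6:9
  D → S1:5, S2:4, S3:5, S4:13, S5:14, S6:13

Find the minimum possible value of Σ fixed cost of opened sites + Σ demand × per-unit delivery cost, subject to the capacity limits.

Open {A, C}; cheapest assignment that respects the capacities:
  A (cap 26, load 24): S2, S3, S4, S6 — cost 7×14 + 2×5 + 12×11 + 3×11 = 273
  C (cap 23, load 22): S1, S5 — cost 11×3 + 11×2 = 55
  Shipping 328, fixed 397 → total 725.
  Any other capacity-feasible assignment to {A, C} ships for at least 328.
Compare {A, C, D}: its best feasible assignment gives total 815.
Compare {B, C, D}: its best feasible assignment gives total 828.
Every other set of open sites that can feasibly serve all demand totals ≥ 815 even under its best assignment. Minimum: 725.

725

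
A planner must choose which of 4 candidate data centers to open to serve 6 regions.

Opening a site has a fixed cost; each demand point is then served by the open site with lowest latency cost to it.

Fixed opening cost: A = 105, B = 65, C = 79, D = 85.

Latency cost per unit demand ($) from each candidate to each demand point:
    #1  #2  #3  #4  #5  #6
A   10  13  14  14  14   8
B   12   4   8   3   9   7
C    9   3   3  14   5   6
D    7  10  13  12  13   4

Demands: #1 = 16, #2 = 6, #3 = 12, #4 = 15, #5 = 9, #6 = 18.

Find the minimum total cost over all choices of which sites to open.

Open {B, C}: assign each demand point to its cheapest open site.
  #1→C 16×9=144, #2→C 6×3=18, #3→C 12×3=36, #4→B 15×3=45, #5→C 9×5=45, #6→C 18×6=108
  latency cost 396, fixed 144 → total 540.
Compare {B, C, D}: latency cost 328 + fixed 229 = 557.
Compare {B, D}: latency cost 430 + fixed 150 = 580.
Compare {C, D}: latency cost 463 + fixed 164 = 627.
All other subsets cost ≥ 557. Minimum total cost: 540.

540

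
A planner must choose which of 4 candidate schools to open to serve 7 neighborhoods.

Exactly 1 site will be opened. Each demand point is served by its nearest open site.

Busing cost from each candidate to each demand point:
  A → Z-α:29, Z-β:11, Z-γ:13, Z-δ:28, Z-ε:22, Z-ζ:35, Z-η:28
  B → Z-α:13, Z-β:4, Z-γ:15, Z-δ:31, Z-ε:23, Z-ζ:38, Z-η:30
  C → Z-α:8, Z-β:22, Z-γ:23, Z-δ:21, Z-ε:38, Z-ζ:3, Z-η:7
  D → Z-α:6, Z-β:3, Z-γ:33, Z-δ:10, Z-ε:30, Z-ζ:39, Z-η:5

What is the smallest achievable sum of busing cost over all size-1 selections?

Open {C}.
  Z-α→C 8, Z-β→C 22, Z-γ→C 23, Z-δ→C 21, Z-ε→C 38, Z-ζ→C 3, Z-η→C 7  ⇒ total 122.
Compare {D}: total 126.
Compare {B}: total 154.
No size-1 selection does better; minimum is 122.

122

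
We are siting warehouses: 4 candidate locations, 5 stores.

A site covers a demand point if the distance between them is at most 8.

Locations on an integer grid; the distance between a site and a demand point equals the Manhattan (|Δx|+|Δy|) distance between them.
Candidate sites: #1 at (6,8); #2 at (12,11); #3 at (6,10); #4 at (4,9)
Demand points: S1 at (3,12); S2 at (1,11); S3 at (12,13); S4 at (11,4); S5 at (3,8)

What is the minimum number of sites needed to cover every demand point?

2

Coverage sets (demand points within 8 of each site):
  #1: {S1, S2, S5}
  #2: {S3, S4}
  #3: {S1, S2, S5}
  #4: {S1, S2, S5}
No single site covers all 5 demand points.
But {#1, #2} covers everything, so the minimum is 2.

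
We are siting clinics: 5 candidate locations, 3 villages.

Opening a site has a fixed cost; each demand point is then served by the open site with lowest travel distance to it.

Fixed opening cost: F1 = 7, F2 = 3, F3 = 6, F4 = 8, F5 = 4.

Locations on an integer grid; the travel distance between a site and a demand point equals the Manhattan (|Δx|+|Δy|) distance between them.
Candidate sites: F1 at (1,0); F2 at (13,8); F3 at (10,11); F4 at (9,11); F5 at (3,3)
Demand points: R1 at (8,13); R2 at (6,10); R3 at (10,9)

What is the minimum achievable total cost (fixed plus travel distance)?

Open {F3}: assign each demand point to its cheapest open site.
  R1→F3 4, R2→F3 5, R3→F3 2
  travel distance 11, fixed 6 → total 17.
Compare {F4}: travel distance 10 + fixed 8 = 18.
Compare {F2, F3}: travel distance 11 + fixed 9 = 20.
Compare {F2, F4}: travel distance 10 + fixed 11 = 21.
All other subsets cost ≥ 18. Minimum total cost: 17.

17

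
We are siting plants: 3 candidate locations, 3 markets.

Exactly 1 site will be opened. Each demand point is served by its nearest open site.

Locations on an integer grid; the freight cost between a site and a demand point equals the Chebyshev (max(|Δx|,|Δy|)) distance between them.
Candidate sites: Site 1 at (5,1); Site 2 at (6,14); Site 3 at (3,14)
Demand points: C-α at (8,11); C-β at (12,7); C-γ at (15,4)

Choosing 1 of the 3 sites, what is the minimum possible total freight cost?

Open {Site 2}.
  C-α→Site 2 3, C-β→Site 2 7, C-γ→Site 2 10  ⇒ total 20.
Compare {Site 3}: total 26.
Compare {Site 1}: total 27.

20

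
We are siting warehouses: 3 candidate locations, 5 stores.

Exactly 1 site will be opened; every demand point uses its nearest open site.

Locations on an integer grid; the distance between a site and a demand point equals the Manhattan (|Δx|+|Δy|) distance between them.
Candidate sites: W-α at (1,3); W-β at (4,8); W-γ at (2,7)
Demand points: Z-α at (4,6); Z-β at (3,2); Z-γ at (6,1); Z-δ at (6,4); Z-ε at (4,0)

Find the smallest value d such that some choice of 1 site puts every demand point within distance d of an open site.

Open {W-α}.
  Farthest demand point is Z-γ at distance 7 (to W-α); all others are ≤ 7.
With {W-β} the worst case is 9.
With {W-γ} the worst case is 10.
No size-1 selection achieves below 7.

7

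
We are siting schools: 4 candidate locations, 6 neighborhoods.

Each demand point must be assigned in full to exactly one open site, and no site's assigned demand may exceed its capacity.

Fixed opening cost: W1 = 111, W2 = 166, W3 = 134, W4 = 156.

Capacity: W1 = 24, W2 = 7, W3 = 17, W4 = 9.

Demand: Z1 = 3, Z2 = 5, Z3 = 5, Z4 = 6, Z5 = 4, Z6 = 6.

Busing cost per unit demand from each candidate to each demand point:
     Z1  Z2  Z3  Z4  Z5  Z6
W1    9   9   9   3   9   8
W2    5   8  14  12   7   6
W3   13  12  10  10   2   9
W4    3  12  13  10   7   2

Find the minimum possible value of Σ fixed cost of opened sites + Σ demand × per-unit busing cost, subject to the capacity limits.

Open {W1, W4}; cheapest assignment that respects the capacities:
  W1 (cap 24, load 20): Z2, Z3, Z4, Z5 — cost 5×9 + 5×9 + 6×3 + 4×9 = 144
  W4 (cap 9, load 9): Z1, Z6 — cost 3×3 + 6×2 = 21
  Shipping 165, fixed 267 → total 432.
  Any other capacity-feasible assignment to {W1, W4} ships for at least 165.
Compare {W1, W3}: its best feasible assignment gives total 441.
Compare {W1, W2}: its best feasible assignment gives total 476.
Every other set of open sites that can feasibly serve all demand totals ≥ 441 even under its best assignment. Minimum: 432.

432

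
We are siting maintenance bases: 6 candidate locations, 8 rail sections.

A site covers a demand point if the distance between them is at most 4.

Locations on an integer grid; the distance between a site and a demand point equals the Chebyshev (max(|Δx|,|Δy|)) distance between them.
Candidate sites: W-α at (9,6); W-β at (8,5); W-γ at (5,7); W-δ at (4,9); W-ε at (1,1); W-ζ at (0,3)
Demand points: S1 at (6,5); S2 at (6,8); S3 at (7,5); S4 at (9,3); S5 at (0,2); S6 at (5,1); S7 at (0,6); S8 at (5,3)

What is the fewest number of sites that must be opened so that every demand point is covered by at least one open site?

2

Coverage sets (demand points within 4 of each site):
  W-α: {S1, S2, S3, S4, S8}
  W-β: {S1, S2, S3, S4, S6, S8}
  W-γ: {S1, S2, S3, S4, S8}
  W-δ: {S1, S2, S3, S7}
  W-ε: {S5, S6, S8}
  W-ζ: {S5, S7}
No single site covers all 8 demand points.
But {W-β, W-ζ} covers everything, so the minimum is 2.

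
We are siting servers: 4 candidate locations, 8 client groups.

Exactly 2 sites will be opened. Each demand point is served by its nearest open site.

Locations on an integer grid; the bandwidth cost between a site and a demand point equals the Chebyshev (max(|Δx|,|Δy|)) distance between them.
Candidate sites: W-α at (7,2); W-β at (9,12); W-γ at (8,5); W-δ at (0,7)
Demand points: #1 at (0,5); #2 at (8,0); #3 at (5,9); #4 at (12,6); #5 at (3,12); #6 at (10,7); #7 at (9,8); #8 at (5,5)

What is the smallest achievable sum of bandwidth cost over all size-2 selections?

28

Open {W-γ, W-δ}.
  #1→W-δ 2, #2→W-γ 5, #3→W-γ 4, #4→W-γ 4, #5→W-δ 5, #6→W-γ 2, #7→W-γ 3, #8→W-γ 3  ⇒ total 28.
Compare {W-α, W-γ}: total 32.
Compare {W-α, W-δ}: total 33.
No size-2 selection does better; minimum is 28.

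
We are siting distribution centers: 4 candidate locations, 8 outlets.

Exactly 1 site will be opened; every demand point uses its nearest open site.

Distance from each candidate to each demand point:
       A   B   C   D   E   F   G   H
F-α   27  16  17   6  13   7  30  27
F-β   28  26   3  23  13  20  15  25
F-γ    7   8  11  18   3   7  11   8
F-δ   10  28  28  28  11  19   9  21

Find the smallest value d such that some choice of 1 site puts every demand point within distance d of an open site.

18

Open {F-γ}.
  Farthest demand point is D at distance 18 (to F-γ); all others are ≤ 18.
With {F-β} the worst case is 28.
With {F-δ} the worst case is 28.
No size-1 selection achieves below 18.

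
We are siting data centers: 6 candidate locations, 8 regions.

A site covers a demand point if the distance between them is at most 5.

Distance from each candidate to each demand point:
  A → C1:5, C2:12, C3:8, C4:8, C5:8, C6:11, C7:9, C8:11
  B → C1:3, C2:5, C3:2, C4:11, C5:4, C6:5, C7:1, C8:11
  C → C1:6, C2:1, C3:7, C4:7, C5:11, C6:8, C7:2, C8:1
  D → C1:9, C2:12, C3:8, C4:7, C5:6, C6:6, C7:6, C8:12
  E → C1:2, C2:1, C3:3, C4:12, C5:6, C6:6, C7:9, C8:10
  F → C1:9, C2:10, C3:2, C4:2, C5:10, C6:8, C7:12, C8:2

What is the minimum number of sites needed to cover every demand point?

2

Coverage sets (demand points within 5 of each site):
  A: {C1}
  B: {C1, C2, C3, C5, C6, C7}
  C: {C2, C7, C8}
  D: {}
  E: {C1, C2, C3}
  F: {C3, C4, C8}
No single site covers all 8 demand points.
But {B, F} covers everything, so the minimum is 2.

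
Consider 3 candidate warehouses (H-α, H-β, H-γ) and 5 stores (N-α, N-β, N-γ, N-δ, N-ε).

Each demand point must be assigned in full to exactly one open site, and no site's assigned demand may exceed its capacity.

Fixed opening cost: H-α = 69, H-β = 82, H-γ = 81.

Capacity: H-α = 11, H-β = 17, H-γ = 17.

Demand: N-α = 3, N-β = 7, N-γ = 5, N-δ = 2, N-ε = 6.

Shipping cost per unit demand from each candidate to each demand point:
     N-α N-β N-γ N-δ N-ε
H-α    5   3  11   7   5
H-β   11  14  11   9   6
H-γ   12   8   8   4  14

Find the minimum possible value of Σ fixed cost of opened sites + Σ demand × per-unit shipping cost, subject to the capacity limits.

296

Open {H-α, H-β}; cheapest assignment that respects the capacities:
  H-α (cap 11, load 10): N-α, N-β — cost 3×5 + 7×3 = 36
  H-β (cap 17, load 13): N-γ, N-δ, N-ε — cost 5×11 + 2×9 + 6×6 = 109
  Shipping 145, fixed 151 → total 296.
  Any other capacity-feasible assignment to {H-α, H-β} ships for at least 145.
Compare {H-α, H-γ}: its best feasible assignment gives total 299.
Compare {H-β, H-γ}: its best feasible assignment gives total 336.
Every other set of open sites that can feasibly serve all demand totals ≥ 299 even under its best assignment. Minimum: 296.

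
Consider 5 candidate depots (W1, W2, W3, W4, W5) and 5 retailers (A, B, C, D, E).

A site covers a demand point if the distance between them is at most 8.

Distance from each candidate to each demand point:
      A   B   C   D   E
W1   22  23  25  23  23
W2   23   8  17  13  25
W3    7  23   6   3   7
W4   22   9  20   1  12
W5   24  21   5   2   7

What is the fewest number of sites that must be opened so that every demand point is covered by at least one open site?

Coverage sets (demand points within 8 of each site):
  W1: {}
  W2: {B}
  W3: {A, C, D, E}
  W4: {D}
  W5: {C, D, E}
No single site covers all 5 demand points.
But {W2, W3} covers everything, so the minimum is 2.

2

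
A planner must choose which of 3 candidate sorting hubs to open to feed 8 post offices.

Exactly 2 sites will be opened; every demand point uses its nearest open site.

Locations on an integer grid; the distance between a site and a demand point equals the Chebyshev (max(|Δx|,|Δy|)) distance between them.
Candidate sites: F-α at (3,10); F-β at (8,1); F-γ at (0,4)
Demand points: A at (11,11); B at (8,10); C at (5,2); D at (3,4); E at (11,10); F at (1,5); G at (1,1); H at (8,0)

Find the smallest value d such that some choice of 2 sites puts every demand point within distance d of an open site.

8

Open {F-α, F-β}.
  Farthest demand point is A at distance 8 (to F-α); all others are ≤ 8.
With {F-α, F-γ} the worst case is 8.
With {F-β, F-γ} the worst case is 10.
No size-2 selection achieves below 8.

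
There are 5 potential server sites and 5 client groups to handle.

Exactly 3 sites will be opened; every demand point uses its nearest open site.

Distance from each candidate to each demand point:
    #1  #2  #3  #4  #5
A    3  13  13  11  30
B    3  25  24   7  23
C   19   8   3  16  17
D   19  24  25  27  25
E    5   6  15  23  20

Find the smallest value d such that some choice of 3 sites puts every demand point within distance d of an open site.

17

Open {A, B, C}.
  Farthest demand point is #5 at distance 17 (to C); all others are ≤ 17.
With {A, C, D} the worst case is 17.
With {A, C, E} the worst case is 17.
No size-3 selection achieves below 17.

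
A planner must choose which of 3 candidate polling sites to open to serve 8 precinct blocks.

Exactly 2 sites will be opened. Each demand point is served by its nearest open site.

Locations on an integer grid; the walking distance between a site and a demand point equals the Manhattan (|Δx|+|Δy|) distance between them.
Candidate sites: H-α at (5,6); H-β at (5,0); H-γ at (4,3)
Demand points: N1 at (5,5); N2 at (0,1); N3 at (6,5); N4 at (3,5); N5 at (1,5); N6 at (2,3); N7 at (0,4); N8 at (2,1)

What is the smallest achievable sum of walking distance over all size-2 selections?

Open {H-α, H-γ}.
  N1→H-α 1, N2→H-γ 6, N3→H-α 2, N4→H-α 3, N5→H-α 5, N6→H-γ 2, N7→H-γ 5, N8→H-γ 4  ⇒ total 28.
Compare {H-β, H-γ}: total 32.
Compare {H-α, H-β}: total 34.

28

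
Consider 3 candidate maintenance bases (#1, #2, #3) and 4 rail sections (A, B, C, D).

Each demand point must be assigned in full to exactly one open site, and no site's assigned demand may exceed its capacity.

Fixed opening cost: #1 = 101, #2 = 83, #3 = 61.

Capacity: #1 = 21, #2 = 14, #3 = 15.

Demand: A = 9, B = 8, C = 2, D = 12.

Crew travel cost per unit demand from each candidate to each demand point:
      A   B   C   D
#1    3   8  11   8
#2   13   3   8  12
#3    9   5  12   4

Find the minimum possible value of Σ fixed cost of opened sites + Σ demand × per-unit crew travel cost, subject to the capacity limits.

Open {#1, #3}; cheapest assignment that respects the capacities:
  #1 (cap 21, load 19): A, B, C — cost 9×3 + 8×8 + 2×11 = 113
  #3 (cap 15, load 12): D — cost 12×4 = 48
  Shipping 161, fixed 162 → total 323.
  Any other capacity-feasible assignment to {#1, #3} ships for at least 161.
Compare {#1, #2}: its best feasible assignment gives total 347.
Compare {#1, #2, #3}: its best feasible assignment gives total 360.
Every other set of open sites that can feasibly serve all demand totals ≥ 347 even under its best assignment. Minimum: 323.

323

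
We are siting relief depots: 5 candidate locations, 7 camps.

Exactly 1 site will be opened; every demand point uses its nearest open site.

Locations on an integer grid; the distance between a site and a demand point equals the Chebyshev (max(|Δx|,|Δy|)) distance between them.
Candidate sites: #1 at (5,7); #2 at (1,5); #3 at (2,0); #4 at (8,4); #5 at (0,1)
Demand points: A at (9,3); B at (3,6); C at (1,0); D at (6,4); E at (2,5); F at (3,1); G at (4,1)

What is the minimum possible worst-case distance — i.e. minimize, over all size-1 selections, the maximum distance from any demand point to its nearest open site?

7

Open {#1}.
  Farthest demand point is C at distance 7 (to #1); all others are ≤ 7.
With {#3} the worst case is 7.
With {#4} the worst case is 7.
No size-1 selection achieves below 7.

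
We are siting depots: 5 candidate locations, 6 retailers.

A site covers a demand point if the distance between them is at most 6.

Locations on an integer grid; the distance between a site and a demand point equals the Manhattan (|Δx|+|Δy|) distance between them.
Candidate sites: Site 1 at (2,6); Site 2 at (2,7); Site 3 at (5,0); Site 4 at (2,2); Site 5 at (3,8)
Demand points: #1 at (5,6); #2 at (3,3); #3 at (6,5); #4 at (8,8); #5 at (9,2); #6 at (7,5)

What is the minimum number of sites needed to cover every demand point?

3

Coverage sets (demand points within 6 of each site):
  Site 1: {#1, #2, #3, #6}
  Site 2: {#1, #2, #3}
  Site 3: {#1, #2, #3, #5}
  Site 4: {#2}
  Site 5: {#1, #2, #3, #4}
No 2 sites suffice: every size-2 union leaves at least one demand point uncovered.
But {Site 1, Site 3, Site 5} covers everything, so the minimum is 3.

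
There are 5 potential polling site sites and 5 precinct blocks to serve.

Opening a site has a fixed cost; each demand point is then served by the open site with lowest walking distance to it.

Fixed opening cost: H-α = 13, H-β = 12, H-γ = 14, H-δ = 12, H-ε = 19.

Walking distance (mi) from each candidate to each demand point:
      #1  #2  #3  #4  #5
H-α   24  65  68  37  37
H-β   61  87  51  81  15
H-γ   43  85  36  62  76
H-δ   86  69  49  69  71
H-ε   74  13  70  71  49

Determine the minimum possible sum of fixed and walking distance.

183

Open {H-α, H-β, H-γ, H-ε}: assign each demand point to its cheapest open site.
  #1→H-α 24, #2→H-ε 13, #3→H-γ 36, #4→H-α 37, #5→H-β 15
  walking distance 125, fixed 58 → total 183.
Compare {H-α, H-β, H-ε}: walking distance 140 + fixed 44 = 184.
Compare {H-α, H-γ, H-ε}: walking distance 147 + fixed 46 = 193.
Compare {H-α, H-β, H-δ, H-ε}: walking distance 138 + fixed 56 = 194.
All other subsets cost ≥ 184. Minimum total cost: 183.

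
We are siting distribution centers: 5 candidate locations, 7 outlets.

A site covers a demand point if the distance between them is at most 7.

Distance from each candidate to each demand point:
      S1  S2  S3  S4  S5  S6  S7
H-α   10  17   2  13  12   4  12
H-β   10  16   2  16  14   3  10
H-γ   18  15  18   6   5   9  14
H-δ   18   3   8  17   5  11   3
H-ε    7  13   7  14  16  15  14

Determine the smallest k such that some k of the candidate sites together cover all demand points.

4

Coverage sets (demand points within 7 of each site):
  H-α: {S3, S6}
  H-β: {S3, S6}
  H-γ: {S4, S5}
  H-δ: {S2, S5, S7}
  H-ε: {S1, S3}
No 3 sites suffice: every size-3 union leaves at least one demand point uncovered.
But {H-α, H-γ, H-δ, H-ε} covers everything, so the minimum is 4.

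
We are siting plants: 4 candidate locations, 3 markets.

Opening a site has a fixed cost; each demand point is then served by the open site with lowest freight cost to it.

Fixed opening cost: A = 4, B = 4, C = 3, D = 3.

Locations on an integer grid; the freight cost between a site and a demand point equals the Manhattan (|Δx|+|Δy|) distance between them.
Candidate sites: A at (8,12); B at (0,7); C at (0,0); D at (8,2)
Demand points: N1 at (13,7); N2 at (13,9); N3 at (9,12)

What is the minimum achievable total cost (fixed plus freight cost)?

Open {A}: assign each demand point to its cheapest open site.
  N1→A 10, N2→A 8, N3→A 1
  freight cost 19, fixed 4 → total 23.
Compare {A, C}: freight cost 19 + fixed 7 = 26.
Compare {A, D}: freight cost 19 + fixed 7 = 26.
Compare {A, B}: freight cost 19 + fixed 8 = 27.
All other subsets cost ≥ 26. Minimum total cost: 23.

23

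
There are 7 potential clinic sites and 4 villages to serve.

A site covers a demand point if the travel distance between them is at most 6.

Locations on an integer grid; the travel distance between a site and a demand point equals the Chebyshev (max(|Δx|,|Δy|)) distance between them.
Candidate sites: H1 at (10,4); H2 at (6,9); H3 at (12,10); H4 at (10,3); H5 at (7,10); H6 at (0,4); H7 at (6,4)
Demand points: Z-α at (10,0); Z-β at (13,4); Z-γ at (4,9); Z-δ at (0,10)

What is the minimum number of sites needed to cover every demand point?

2

Coverage sets (demand points within 6 of each site):
  H1: {Z-α, Z-β, Z-γ}
  H2: {Z-γ, Z-δ}
  H3: {Z-β}
  H4: {Z-α, Z-β, Z-γ}
  H5: {Z-β, Z-γ}
  H6: {Z-γ, Z-δ}
  H7: {Z-α, Z-γ, Z-δ}
No single site covers all 4 demand points.
But {H1, H2} covers everything, so the minimum is 2.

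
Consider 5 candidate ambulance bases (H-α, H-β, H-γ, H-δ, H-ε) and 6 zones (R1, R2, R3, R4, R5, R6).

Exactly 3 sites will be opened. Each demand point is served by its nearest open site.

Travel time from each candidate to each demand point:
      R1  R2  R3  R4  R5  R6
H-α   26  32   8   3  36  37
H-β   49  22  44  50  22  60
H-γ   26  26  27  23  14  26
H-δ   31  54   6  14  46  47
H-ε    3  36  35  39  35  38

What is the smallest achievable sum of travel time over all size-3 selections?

80

Open {H-α, H-γ, H-ε}.
  R1→H-ε 3, R2→H-γ 26, R3→H-α 8, R4→H-α 3, R5→H-γ 14, R6→H-γ 26  ⇒ total 80.
Compare {H-γ, H-δ, H-ε}: total 89.
Compare {H-α, H-β, H-ε}: total 95.
No size-3 selection does better; minimum is 80.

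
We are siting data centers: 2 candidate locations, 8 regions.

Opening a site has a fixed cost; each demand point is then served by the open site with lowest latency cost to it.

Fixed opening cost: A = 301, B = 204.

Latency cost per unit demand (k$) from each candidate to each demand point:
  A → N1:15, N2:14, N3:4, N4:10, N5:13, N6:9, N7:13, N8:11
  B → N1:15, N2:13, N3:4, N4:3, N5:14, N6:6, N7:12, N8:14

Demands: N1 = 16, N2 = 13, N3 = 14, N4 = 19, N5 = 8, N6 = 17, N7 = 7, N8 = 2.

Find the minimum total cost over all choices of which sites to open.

Open {B}: assign each demand point to its cheapest open site.
  N1→B 16×15=240, N2→B 13×13=169, N3→B 14×4=56, N4→B 19×3=57, N5→B 8×14=112, N6→B 17×6=102, N7→B 7×12=84, N8→B 2×14=28
  latency cost 848, fixed 204 → total 1052.
Compare {A}: latency cost 1038 + fixed 301 = 1339.
Compare {A, B}: latency cost 834 + fixed 505 = 1339.

1052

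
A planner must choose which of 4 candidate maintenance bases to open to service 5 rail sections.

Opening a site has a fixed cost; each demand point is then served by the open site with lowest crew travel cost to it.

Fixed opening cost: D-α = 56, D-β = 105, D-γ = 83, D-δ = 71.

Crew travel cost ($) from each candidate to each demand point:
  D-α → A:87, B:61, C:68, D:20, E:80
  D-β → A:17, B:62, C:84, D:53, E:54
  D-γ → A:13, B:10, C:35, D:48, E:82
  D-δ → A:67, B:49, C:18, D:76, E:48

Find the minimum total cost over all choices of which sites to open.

271

Open {D-γ}: assign each demand point to its cheapest open site.
  A→D-γ 13, B→D-γ 10, C→D-γ 35, D→D-γ 48, E→D-γ 82
  crew travel cost 188, fixed 83 → total 271.
Compare {D-γ, D-δ}: crew travel cost 137 + fixed 154 = 291.
Compare {D-α, D-γ}: crew travel cost 158 + fixed 139 = 297.
Compare {D-α, D-γ, D-δ}: crew travel cost 109 + fixed 210 = 319.
All other subsets cost ≥ 291. Minimum total cost: 271.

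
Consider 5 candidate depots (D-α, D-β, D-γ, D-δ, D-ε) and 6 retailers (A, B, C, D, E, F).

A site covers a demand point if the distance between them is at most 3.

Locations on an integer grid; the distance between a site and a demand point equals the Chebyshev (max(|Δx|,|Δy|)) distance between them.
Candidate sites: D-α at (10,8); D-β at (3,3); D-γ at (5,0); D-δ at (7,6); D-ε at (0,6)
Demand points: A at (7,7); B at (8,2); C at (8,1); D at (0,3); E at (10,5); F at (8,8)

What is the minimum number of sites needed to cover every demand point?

3

Coverage sets (demand points within 3 of each site):
  D-α: {A, E, F}
  D-β: {D}
  D-γ: {B, C}
  D-δ: {A, E, F}
  D-ε: {D}
No 2 sites suffice: every size-2 union leaves at least one demand point uncovered.
But {D-α, D-β, D-γ} covers everything, so the minimum is 3.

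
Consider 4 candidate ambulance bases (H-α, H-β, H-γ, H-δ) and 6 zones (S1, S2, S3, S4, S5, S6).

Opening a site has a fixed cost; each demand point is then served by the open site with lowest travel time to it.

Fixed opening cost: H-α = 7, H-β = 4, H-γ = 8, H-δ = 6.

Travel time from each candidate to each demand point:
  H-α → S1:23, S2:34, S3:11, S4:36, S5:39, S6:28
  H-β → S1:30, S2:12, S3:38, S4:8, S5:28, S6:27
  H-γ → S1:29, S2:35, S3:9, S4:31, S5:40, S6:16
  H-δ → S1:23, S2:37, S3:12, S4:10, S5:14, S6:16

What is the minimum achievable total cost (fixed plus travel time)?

Open {H-β, H-δ}: assign each demand point to its cheapest open site.
  S1→H-δ 23, S2→H-β 12, S3→H-δ 12, S4→H-β 8, S5→H-δ 14, S6→H-δ 16
  travel time 85, fixed 10 → total 95.
Compare {H-β, H-γ, H-δ}: travel time 82 + fixed 18 = 100.
Compare {H-α, H-β, H-δ}: travel time 84 + fixed 17 = 101.
Compare {H-α, H-β, H-γ, H-δ}: travel time 82 + fixed 25 = 107.
All other subsets cost ≥ 100. Minimum total cost: 95.

95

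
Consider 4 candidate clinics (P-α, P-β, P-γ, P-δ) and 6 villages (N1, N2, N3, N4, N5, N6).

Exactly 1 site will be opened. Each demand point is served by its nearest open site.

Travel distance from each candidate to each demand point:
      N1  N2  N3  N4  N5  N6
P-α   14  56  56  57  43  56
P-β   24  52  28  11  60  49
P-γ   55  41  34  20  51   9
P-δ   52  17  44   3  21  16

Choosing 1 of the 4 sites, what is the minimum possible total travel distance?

Open {P-δ}.
  N1→P-δ 52, N2→P-δ 17, N3→P-δ 44, N4→P-δ 3, N5→P-δ 21, N6→P-δ 16  ⇒ total 153.
Compare {P-γ}: total 210.
Compare {P-β}: total 224.
No size-1 selection does better; minimum is 153.

153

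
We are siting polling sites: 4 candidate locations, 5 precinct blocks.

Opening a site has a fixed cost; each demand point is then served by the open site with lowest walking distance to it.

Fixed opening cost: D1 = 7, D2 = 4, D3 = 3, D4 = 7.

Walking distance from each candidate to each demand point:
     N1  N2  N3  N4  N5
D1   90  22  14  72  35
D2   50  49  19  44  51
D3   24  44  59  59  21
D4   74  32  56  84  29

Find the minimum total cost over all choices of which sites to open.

139

Open {D1, D2, D3}: assign each demand point to its cheapest open site.
  N1→D3 24, N2→D1 22, N3→D1 14, N4→D2 44, N5→D3 21
  walking distance 125, fixed 14 → total 139.
Compare {D1, D2, D3, D4}: walking distance 125 + fixed 21 = 146.
Compare {D1, D3}: walking distance 140 + fixed 10 = 150.
Compare {D2, D3, D4}: walking distance 140 + fixed 14 = 154.
All other subsets cost ≥ 146. Minimum total cost: 139.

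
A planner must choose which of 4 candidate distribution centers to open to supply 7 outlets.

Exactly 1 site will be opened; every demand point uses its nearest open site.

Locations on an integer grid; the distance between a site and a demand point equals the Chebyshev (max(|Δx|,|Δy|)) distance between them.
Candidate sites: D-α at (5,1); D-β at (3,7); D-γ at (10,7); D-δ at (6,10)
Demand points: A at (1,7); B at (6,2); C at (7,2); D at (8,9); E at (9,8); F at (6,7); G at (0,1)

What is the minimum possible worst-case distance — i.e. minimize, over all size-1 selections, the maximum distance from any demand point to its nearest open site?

6

Open {D-β}.
  Farthest demand point is E at distance 6 (to D-β); all others are ≤ 6.
With {D-α} the worst case is 8.
With {D-δ} the worst case is 9.
No size-1 selection achieves below 6.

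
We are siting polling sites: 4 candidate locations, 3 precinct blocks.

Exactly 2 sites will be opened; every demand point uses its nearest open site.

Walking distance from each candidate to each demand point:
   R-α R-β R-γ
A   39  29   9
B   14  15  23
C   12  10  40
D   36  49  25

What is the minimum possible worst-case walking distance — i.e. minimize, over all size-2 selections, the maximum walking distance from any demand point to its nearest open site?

12

Open {A, C}.
  Farthest demand point is R-α at walking distance 12 (to C); all others are ≤ 12.
With {A, B} the worst case is 15.
With {B, C} the worst case is 23.
No size-2 selection achieves below 12.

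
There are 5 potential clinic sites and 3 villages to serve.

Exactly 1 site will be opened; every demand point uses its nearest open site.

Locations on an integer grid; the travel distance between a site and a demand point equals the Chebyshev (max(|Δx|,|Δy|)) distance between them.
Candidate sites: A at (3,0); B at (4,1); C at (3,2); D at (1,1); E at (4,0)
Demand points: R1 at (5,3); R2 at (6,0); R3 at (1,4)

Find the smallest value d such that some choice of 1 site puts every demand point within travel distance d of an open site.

Open {B}.
  Farthest demand point is R3 at travel distance 3 (to B); all others are ≤ 3.
With {C} the worst case is 3.
With {A} the worst case is 4.
No size-1 selection achieves below 3.

3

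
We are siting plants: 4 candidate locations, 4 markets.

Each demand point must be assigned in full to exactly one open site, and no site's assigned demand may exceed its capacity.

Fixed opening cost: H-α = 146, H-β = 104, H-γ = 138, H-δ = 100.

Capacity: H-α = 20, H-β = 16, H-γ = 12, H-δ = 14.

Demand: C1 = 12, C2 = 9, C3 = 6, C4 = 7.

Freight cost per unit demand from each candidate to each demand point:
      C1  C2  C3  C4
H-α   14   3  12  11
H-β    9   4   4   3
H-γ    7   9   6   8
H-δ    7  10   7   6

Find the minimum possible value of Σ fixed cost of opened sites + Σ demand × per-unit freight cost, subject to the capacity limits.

506

Open {H-α, H-β, H-δ}; cheapest assignment that respects the capacities:
  H-α (cap 20, load 9): C2 — cost 9×3 = 27
  H-β (cap 16, load 13): C3, C4 — cost 6×4 + 7×3 = 45
  H-δ (cap 14, load 12): C1 — cost 12×7 = 84
  Shipping 156, fixed 350 → total 506.
  Any other capacity-feasible assignment to {H-α, H-β, H-δ} ships for at least 156.
Compare {H-β, H-γ, H-δ}: its best feasible assignment gives total 519.
Compare {H-α, H-β, H-γ}: its best feasible assignment gives total 544.
Every other set of open sites that can feasibly serve all demand totals ≥ 519 even under its best assignment. Minimum: 506.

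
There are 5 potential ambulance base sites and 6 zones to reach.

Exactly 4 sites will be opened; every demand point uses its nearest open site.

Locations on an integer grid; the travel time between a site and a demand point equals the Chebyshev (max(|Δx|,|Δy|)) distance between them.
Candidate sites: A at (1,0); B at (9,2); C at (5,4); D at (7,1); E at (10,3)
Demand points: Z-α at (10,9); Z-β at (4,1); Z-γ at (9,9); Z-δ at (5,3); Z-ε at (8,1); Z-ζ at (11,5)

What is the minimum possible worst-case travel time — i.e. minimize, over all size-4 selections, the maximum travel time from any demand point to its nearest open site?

5

Open {A, B, C, D}.
  Farthest demand point is Z-α at travel time 5 (to C); all others are ≤ 5.
With {A, B, C, E} the worst case is 5.
With {A, C, D, E} the worst case is 5.
No size-4 selection achieves below 5.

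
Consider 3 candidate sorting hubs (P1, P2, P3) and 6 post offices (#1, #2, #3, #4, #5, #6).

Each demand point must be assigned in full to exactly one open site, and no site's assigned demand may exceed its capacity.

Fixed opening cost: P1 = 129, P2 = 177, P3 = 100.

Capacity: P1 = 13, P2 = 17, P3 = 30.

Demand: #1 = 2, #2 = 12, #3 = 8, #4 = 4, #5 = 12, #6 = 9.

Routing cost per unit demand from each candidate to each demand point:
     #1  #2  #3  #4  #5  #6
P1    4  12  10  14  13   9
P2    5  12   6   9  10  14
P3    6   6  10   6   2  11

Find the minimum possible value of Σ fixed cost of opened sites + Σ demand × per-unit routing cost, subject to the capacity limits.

583

Open {P2, P3}; cheapest assignment that respects the capacities:
  P2 (cap 17, load 17): #3, #6 — cost 8×6 + 9×14 = 174
  P3 (cap 30, load 30): #1, #2, #4, #5 — cost 2×6 + 12×6 + 4×6 + 12×2 = 132
  Shipping 306, fixed 277 → total 583.
  Any other capacity-feasible assignment to {P2, P3} ships for at least 306.
Compare {P1, P2, P3}: its best feasible assignment gives total 663.
Every other set of open sites that can feasibly serve all demand totals ≥ 663 even under its best assignment. Minimum: 583.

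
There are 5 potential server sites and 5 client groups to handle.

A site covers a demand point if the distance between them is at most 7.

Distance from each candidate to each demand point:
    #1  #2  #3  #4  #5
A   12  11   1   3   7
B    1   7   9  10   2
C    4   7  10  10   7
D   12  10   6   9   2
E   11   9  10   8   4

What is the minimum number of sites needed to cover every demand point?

2

Coverage sets (demand points within 7 of each site):
  A: {#3, #4, #5}
  B: {#1, #2, #5}
  C: {#1, #2, #5}
  D: {#3, #5}
  E: {#5}
No single site covers all 5 demand points.
But {A, B} covers everything, so the minimum is 2.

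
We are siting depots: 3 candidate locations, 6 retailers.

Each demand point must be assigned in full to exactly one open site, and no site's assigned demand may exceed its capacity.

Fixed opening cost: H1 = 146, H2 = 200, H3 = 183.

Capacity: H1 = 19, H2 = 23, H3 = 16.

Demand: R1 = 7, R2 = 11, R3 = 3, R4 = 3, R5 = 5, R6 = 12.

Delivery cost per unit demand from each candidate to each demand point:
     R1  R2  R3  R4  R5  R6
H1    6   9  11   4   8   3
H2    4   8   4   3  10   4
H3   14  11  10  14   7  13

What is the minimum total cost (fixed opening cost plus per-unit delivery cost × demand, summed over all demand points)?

583

Open {H1, H2}; cheapest assignment that respects the capacities:
  H1 (cap 19, load 19): R1, R6 — cost 7×6 + 12×3 = 78
  H2 (cap 23, load 22): R2, R3, R4, R5 — cost 11×8 + 3×4 + 3×3 + 5×10 = 159
  Shipping 237, fixed 346 → total 583.
  Any other capacity-feasible assignment to {H1, H2} ships for at least 237.
Compare {H1, H2, H3}: its best feasible assignment gives total 740.
Every other set of open sites that can feasibly serve all demand totals ≥ 740 even under its best assignment. Minimum: 583.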